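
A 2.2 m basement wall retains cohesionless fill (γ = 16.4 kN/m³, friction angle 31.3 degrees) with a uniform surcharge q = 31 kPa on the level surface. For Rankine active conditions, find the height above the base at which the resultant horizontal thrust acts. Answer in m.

K_a = 0.3162.
Triangular part P₁ = ½K_aγH² = 12.55 at H/3 = 0.7333 m; rectangular part P₂ = K_a q H = 21.57 at H/2 = 1.100 m.
ȳ = (P₁·0.7333 + P₂·1.100)/(P₁+P₂) = 0.9651 m.

0.965 m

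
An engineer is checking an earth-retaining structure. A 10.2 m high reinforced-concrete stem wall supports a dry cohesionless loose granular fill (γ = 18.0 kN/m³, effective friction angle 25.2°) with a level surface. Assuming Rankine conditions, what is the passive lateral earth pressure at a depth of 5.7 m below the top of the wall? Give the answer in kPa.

K_p = (1 + sin φ)/(1 − sin φ) = 2.483.
σ_h = K_p γ z = 2.483 × 18.0 × 5.7 = 254.8 kPa.

255 kPa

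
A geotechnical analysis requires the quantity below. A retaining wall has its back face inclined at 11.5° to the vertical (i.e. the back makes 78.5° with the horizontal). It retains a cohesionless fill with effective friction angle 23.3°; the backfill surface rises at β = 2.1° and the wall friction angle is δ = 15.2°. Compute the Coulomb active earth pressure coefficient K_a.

0.493

K_a = sin²(α+φ) / [sin²α · sin(α−δ) · (1 + √{sin(φ+δ)sin(φ−β) / (sin(α−δ)sin(α+β))})²].
With α = 78.5°, φ = 23.3°, δ = 15.2°, β = 2.1°: K_a = 0.4929.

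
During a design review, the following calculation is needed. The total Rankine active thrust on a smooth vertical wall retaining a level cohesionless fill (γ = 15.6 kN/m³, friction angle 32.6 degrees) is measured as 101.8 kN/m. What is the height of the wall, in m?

6.60 m

K_a = 0.2997. P_a = ½ K_a γ H² ⇒ H = √(2P_a/(K_a γ)).
H = √(2×101.8/(0.2997×15.6)) = 6.599 m.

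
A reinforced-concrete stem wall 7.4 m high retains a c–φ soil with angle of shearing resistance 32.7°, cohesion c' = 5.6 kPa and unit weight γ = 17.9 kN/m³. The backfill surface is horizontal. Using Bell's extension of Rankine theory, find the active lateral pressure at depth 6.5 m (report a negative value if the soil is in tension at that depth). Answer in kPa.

K_a = (1 − sin φ)/(1 + sin φ) = 0.2985.
σ_a = K_a γ z − 2c√K_a = 0.2985×17.9×6.5 − 2×5.6×0.5464 = 28.61 kPa.

28.6 kPa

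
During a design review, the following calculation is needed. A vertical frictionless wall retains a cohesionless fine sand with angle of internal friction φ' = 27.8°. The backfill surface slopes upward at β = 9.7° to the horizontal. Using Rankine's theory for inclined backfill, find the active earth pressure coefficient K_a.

K_a = cos β · (cos β − √(cos²β − cos²φ)) / (cos β + √(cos²β − cos²φ)).
cos β = 0.9857, cos φ = 0.8846, √(cos²β − cos²φ) = 0.4349.
K_a = 0.9857 × (0.9857 − 0.4349)/(0.9857 + 0.4349) = 0.3822.

0.382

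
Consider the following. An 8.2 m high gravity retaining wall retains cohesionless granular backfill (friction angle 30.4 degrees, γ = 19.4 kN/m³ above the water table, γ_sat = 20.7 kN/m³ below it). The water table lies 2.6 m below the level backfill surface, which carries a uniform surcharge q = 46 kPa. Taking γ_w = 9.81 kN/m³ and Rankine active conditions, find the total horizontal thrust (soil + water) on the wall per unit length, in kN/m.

448 kN/m

K_a = tan²(45° − φ/2) = 0.3280.
γ' = 20.7 − 9.81 = 10.89 kN/m³. h₂ = H − d_w = 5.6 m.
σ'_h: at surface K_a·q = 15.09; at WT K_a(q+γd_w) = 31.63; at base K_a(q+γd_w+γ'h₂) = 51.63 kPa.
P₁ = ½(15.09+31.63)×2.6 = 60.73; P₂ = ½(31.63+51.63)×5.6 = 233.1; P_w = ½γ_w h₂² = 153.8.
Total = 60.73+233.1+153.8 = 447.7 kN/m.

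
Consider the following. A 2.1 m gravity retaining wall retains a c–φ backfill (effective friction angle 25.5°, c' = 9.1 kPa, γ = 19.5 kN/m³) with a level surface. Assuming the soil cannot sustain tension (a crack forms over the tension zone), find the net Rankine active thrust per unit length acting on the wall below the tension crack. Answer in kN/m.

K_a = 0.3981; √K_a = 0.6310.
Tension-crack depth z_c = 2c/(γ√K_a) = 2×9.1/(19.5×0.6310) = 1.479 m.
σ_a at base = K_a γ H − 2c√K_a = 0.3981×19.5×2.1 − 2×9.1×0.6310 = 4.819 kPa.
P_a = ½ × 4.819 × (H − z_c) = 0.5×4.819×0.6208 = 1.496 kN/m.

1.50 kN/m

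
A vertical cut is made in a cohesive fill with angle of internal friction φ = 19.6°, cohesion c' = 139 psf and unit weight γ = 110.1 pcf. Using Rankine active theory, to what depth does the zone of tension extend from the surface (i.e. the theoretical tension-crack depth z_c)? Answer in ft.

K_a = tan²(45° − 19.6°/2) = 0.4976; √K_a = 0.7054.
The active pressure is zero where K_a γ z = 2c√K_a, so z_c = 2c/(γ√K_a) = 2×139/(110.1×0.7054) = 3.579 ft.

3.58 ft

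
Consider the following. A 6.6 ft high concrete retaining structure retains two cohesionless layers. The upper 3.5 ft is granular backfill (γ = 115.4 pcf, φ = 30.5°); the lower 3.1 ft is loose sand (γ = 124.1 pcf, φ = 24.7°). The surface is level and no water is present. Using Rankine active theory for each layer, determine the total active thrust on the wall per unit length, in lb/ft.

990 lb/ft

K_a1 = tan²(45°−30.5°/2) = 0.3267; K_a2 = tan²(45°−24.7°/2) = 0.4106.
Layer 1: σ at base = K_a1 γ₁ h₁ = 131.9 psf; P₁ = ½×131.9×3.5 = 230.9.
Layer 2: σ_v at top = γ₁h₁ = 403.9; σ_h top = K_a2×403.9 = 165.8; σ_h base = K_a2×(403.9+124.1×3.1) = 323.8.
P₂ = ½(165.8+323.8)×3.1 = 758.9. Total P_a = 230.9+758.9 = 989.8 lb/ft.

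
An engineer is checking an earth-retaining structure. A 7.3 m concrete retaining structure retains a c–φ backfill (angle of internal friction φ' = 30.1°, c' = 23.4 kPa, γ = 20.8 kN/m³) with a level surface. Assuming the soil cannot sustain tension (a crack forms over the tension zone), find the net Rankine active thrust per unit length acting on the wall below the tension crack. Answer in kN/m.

K_a = 0.3320; √K_a = 0.5762.
Tension-crack depth z_c = 2c/(γ√K_a) = 2×23.4/(20.8×0.5762) = 3.905 m.
σ_a at base = K_a γ H − 2c√K_a = 0.3320×20.8×7.3 − 2×23.4×0.5762 = 23.44 kPa.
P_a = ½ × 23.44 × (H − z_c) = 0.5×23.44×3.395 = 39.80 kN/m.

39.8 kN/m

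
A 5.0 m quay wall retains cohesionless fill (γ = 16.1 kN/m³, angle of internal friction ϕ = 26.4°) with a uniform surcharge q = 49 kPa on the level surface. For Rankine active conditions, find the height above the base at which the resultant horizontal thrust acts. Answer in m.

2.12 m

K_a = 0.3844.
Triangular part P₁ = ½K_aγH² = 77.37 at H/3 = 1.667 m; rectangular part P₂ = K_a q H = 94.19 at H/2 = 2.500 m.
ȳ = (P₁·1.667 + P₂·2.500)/(P₁+P₂) = 2.124 m.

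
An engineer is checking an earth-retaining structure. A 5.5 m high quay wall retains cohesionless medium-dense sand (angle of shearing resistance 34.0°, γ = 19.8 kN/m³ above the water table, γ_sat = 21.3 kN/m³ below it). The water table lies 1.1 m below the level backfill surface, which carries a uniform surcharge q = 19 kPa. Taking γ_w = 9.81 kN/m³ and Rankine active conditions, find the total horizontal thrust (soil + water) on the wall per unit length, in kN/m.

186 kN/m

K_a = tan²(45° − φ/2) = 0.2827.
γ' = 21.3 − 9.81 = 11.49 kN/m³. h₂ = H − d_w = 4.4 m.
σ'_h: at surface K_a·q = 5.372; at WT K_a(q+γd_w) = 11.53; at base K_a(q+γd_w+γ'h₂) = 25.82 kPa.
P₁ = ½(5.372+11.53)×1.1 = 9.295; P₂ = ½(11.53+25.82)×4.4 = 82.17; P_w = ½γ_w h₂² = 94.96.
Total = 9.295+82.17+94.96 = 186.4 kN/m.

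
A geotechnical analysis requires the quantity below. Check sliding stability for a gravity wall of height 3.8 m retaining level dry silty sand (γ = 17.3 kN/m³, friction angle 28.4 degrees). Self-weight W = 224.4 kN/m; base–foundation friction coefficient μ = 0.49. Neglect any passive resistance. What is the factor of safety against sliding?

2.48

K_a = tan²(45° − 28.4°/2) = 0.3554.
P_a = ½K_aγH² = 0.5×0.3554×17.3×3.8² = 44.39 kN/m, acting at H/3 = 1.267 m above the base.
FS_sliding = μW / P_a = 0.49×224.4 / 44.39 = 2.477.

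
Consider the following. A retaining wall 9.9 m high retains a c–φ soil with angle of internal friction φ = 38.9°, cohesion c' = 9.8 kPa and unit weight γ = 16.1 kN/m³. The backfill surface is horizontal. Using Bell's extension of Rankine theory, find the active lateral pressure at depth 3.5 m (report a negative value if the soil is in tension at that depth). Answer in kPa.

3.51 kPa

K_a = (1 − sin φ)/(1 + sin φ) = 0.2285.
σ_a = K_a γ z − 2c√K_a = 0.2285×16.1×3.5 − 2×9.8×0.4780 = 3.508 kPa.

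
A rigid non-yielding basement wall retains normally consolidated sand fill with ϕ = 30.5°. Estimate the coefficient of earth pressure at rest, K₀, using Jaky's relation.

K₀ = 1 − sin φ' = 1 − sin 30.5° = 0.4925.

0.492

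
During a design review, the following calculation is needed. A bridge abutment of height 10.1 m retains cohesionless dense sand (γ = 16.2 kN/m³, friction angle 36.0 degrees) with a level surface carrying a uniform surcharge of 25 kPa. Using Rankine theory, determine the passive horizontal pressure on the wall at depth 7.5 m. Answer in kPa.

564 kPa

K_p = (1 + sin φ)/(1 − sin φ) = 3.852.
σ_v = γz + q = 16.2 × 7.5 + 25 = 146.5 kPa.
σ_h = K_p σ_v = 3.852 × 146.5 = 564.3 kPa.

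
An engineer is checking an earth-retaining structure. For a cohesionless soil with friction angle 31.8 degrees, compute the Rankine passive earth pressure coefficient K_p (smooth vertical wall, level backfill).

K_p = (1 + sin φ)/(1 − sin φ) = tan²(45° + 31.8°/2) = 3.228.

3.23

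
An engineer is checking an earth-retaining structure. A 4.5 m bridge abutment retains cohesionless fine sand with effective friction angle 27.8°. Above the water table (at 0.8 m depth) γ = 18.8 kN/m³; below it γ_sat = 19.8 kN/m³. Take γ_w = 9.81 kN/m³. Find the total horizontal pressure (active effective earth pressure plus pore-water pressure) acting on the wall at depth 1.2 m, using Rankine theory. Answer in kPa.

K_a = (1 − sin φ)/(1 + sin φ) = 0.3639.
γ' = 19.8 − 9.81 = 9.990 kN/m³.
Effective vertical stress at 1.2 m: σ'_v = 18.8×0.8 + 9.990×0.400 = 19.04 kPa.
σ'_h = K_a σ'_v = 0.3639 × 19.04 = 6.927 kPa; u = γ_w × 0.400 = 3.924 kPa.
Total σ_h = 6.927 + 3.924 = 10.85 kPa.

10.9 kPa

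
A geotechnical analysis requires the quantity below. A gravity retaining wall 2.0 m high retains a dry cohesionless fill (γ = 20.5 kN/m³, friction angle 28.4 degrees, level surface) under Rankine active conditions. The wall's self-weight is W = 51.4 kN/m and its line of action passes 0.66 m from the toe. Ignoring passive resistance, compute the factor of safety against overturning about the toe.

3.49

K_a = tan²(45° − 28.4°/2) = 0.3554.
P_a = ½K_aγH² = 0.5×0.3554×20.5×2.0² = 14.57 kN/m, acting at H/3 = 0.6667 m above the base.
Overturning moment M_o = P_a × H/3 = 14.57 × 0.6667 = 9.713.
Resisting moment M_r = W × 0.66 = 51.4 × 0.66 = 33.92.
FS_overturning = M_r/M_o = 33.92/9.713 = 3.493.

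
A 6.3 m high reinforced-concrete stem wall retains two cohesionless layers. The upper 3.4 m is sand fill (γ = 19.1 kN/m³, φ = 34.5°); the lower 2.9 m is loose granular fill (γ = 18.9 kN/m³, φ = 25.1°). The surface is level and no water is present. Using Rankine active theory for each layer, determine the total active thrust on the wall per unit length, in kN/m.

K_a1 = tan²(45°−34.5°/2) = 0.2768; K_a2 = tan²(45°−25.1°/2) = 0.4043.
Layer 1: σ at base = K_a1 γ₁ h₁ = 17.98 kPa; P₁ = ½×17.98×3.4 = 30.56.
Layer 2: σ_v at top = γ₁h₁ = 64.94; σ_h top = K_a2×64.94 = 26.26; σ_h base = K_a2×(64.94+18.9×2.9) = 48.41.
P₂ = ½(26.26+48.41)×2.9 = 108.3. Total P_a = 30.56+108.3 = 138.8 kN/m.

139 kN/m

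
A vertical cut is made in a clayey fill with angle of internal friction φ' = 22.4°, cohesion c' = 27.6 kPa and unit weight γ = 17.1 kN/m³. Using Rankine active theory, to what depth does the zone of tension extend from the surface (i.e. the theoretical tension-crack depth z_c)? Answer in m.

K_a = tan²(45° − 22.4°/2) = 0.4482; √K_a = 0.6694.
The active pressure is zero where K_a γ z = 2c√K_a, so z_c = 2c/(γ√K_a) = 2×27.6/(17.1×0.6694) = 4.822 m.

4.82 m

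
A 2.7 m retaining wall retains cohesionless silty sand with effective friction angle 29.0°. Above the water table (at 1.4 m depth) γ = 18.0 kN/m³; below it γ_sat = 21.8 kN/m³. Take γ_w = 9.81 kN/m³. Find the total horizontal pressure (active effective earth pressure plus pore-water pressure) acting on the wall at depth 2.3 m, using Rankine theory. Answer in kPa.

K_a = (1 − sin φ)/(1 + sin φ) = 0.3470.
γ' = 21.8 − 9.81 = 11.99 kN/m³.
Effective vertical stress at 2.3 m: σ'_v = 18.0×1.4 + 11.99×0.900 = 35.99 kPa.
σ'_h = K_a σ'_v = 0.3470 × 35.99 = 12.49 kPa; u = γ_w × 0.900 = 8.829 kPa.
Total σ_h = 12.49 + 8.829 = 21.32 kPa.

21.3 kPa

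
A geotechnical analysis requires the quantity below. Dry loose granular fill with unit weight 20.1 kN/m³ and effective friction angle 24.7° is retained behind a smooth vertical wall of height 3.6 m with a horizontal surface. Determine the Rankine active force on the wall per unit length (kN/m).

53.5 kN/m

K_a = tan²(45° − φ/2) = 0.4106.
P_a = ½ K_a γ H² = 0.5 × 0.4106 × 20.1 × 3.6² = 53.48 kN/m.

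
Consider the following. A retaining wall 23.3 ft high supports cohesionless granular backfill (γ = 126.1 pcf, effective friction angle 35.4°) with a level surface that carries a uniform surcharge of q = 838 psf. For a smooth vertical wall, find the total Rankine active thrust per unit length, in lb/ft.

14300 lb/ft

K_a = tan²(45° − φ/2) = 0.2664.
Soil triangle: ½ K_a γ H² = 0.5×0.2664×126.1×23.3² = 9119 lb/ft.
Surcharge rectangle: K_a q H = 0.2664×838×23.3 = 5202 lb/ft.
Total = 9119 + 5202 = 14320 lb/ft.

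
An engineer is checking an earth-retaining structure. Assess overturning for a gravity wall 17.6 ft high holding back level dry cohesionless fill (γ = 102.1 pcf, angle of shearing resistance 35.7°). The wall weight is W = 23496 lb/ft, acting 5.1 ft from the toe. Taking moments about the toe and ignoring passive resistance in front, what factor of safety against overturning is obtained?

K_a = tan²(45° − 35.7°/2) = 0.2630.
P_a = ½K_aγH² = 0.5×0.2630×102.1×17.6² = 4159 lb/ft, acting at H/3 = 5.867 ft above the base.
Overturning moment M_o = P_a × H/3 = 4159 × 5.867 = 24400.
Resisting moment M_r = W × 5.1 = 23496 × 5.1 = 119800.
FS_overturning = M_r/M_o = 119800/24400 = 4.911.

4.91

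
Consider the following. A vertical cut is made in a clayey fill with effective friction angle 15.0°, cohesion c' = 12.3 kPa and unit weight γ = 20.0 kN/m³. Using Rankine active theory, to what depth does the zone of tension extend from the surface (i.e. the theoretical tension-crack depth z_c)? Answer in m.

K_a = tan²(45° − 15.0°/2) = 0.5888; √K_a = 0.7673.
The active pressure is zero where K_a γ z = 2c√K_a, so z_c = 2c/(γ√K_a) = 2×12.3/(20.0×0.7673) = 1.603 m.

1.60 m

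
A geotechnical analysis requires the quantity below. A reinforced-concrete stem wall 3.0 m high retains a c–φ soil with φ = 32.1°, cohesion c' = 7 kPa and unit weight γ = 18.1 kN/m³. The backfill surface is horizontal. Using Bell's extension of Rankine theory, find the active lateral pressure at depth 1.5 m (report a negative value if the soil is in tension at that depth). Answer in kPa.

0.563 kPa

K_a = (1 − sin φ)/(1 + sin φ) = 0.3060.
σ_a = K_a γ z − 2c√K_a = 0.3060×18.1×1.5 − 2×7×0.5532 = 0.5634 kPa.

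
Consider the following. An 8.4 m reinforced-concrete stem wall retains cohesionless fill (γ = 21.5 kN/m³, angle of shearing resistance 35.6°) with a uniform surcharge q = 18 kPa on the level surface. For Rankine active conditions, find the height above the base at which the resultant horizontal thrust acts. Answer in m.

K_a = 0.2641.
Triangular part P₁ = ½K_aγH² = 200.3 at H/3 = 2.800 m; rectangular part P₂ = K_a q H = 39.94 at H/2 = 4.200 m.
ȳ = (P₁·2.800 + P₂·4.200)/(P₁+P₂) = 3.033 m.

3.03 m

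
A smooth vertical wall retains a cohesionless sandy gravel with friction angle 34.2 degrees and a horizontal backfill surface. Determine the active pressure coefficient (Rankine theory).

K_a = tan²(45° − φ/2) = tan²(27.90°) = 0.2803.

0.280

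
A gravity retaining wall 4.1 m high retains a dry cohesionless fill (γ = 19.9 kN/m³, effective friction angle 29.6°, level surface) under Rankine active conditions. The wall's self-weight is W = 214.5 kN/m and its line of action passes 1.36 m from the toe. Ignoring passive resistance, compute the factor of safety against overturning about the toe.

K_a = tan²(45° − 29.6°/2) = 0.3387.
P_a = ½K_aγH² = 0.5×0.3387×19.9×4.1² = 56.66 kN/m, acting at H/3 = 1.367 m above the base.
Overturning moment M_o = P_a × H/3 = 56.66 × 1.367 = 77.43.
Resisting moment M_r = W × 1.36 = 214.5 × 1.36 = 291.7.
FS_overturning = M_r/M_o = 291.7/77.43 = 3.767.

3.77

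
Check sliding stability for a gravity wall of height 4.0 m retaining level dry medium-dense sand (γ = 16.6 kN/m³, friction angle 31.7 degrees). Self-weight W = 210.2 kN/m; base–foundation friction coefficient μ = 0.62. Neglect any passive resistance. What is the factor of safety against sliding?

3.15

K_a = tan²(45° − 31.7°/2) = 0.3111.
P_a = ½K_aγH² = 0.5×0.3111×16.6×4.0² = 41.31 kN/m, acting at H/3 = 1.333 m above the base.
FS_sliding = μW / P_a = 0.62×210.2 / 41.31 = 3.155.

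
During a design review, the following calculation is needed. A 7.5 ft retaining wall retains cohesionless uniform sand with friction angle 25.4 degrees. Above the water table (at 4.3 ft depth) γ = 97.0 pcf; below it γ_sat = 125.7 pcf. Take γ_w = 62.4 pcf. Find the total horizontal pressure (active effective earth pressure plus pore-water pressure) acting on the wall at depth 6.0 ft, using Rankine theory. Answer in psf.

316 psf

K_a = (1 − sin φ)/(1 + sin φ) = 0.3996.
γ' = 125.7 − 62.4 = 63.30 pcf.
Effective vertical stress at 6.0 ft: σ'_v = 97.0×4.3 + 63.30×1.70 = 524.7 psf.
σ'_h = K_a σ'_v = 0.3996 × 524.7 = 209.7 psf; u = γ_w × 1.70 = 106.1 psf.
Total σ_h = 209.7 + 106.1 = 315.8 psf.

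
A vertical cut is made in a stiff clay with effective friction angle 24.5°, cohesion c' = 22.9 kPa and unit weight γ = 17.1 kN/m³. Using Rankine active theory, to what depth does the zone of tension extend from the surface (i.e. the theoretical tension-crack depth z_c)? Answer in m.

K_a = tan²(45° − 24.5°/2) = 0.4137; √K_a = 0.6432.
The active pressure is zero where K_a γ z = 2c√K_a, so z_c = 2c/(γ√K_a) = 2×22.9/(17.1×0.6432) = 4.164 m.

4.16 m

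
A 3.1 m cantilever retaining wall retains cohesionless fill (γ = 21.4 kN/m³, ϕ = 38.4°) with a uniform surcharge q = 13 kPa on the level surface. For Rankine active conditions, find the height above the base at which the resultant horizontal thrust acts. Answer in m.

1.18 m

K_a = 0.2337.
Triangular part P₁ = ½K_aγH² = 24.03 at H/3 = 1.033 m; rectangular part P₂ = K_a q H = 9.418 at H/2 = 1.550 m.
ȳ = (P₁·1.033 + P₂·1.550)/(P₁+P₂) = 1.179 m.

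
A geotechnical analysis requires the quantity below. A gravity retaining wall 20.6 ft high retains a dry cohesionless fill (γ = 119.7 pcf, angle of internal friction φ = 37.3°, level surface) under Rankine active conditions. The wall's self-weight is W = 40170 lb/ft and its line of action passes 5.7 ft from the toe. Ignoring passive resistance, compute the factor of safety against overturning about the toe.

5.35

K_a = tan²(45° − 37.3°/2) = 0.2453.
P_a = ½K_aγH² = 0.5×0.2453×119.7×20.6² = 6231 lb/ft, acting at H/3 = 6.867 ft above the base.
Overturning moment M_o = P_a × H/3 = 6231 × 6.867 = 42790.
Resisting moment M_r = W × 5.7 = 40170 × 5.7 = 229000.
FS_overturning = M_r/M_o = 229000/42790 = 5.351.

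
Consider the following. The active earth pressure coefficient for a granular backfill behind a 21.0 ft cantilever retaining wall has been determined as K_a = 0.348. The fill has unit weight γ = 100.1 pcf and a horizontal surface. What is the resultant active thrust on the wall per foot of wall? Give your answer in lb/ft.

7680 lb/ft

P = ½ K_a γ H² = 0.5 × 0.348 × 100.1 × 21.0² = 7681 lb/ft.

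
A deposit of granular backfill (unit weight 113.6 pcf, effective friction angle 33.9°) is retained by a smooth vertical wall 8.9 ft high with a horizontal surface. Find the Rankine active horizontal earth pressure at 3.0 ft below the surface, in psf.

K_a = (1 − sin φ)/(1 + sin φ) = 0.2839.
σ_h = K_a γ z = 0.2839 × 113.6 × 3.0 = 96.76 psf.

96.8 psf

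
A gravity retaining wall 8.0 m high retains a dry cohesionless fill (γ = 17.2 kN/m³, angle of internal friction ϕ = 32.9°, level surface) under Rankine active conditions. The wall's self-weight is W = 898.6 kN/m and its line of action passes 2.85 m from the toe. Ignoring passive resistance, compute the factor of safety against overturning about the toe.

K_a = tan²(45° − 32.9°/2) = 0.2960.
P_a = ½K_aγH² = 0.5×0.2960×17.2×8.0² = 162.9 kN/m, acting at H/3 = 2.667 m above the base.
Overturning moment M_o = P_a × H/3 = 162.9 × 2.667 = 434.5.
Resisting moment M_r = W × 2.85 = 898.6 × 2.85 = 2561.
FS_overturning = M_r/M_o = 2561/434.5 = 5.894.

5.89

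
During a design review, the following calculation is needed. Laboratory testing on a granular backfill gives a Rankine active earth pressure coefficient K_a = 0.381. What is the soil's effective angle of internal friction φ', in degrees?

K_a = tan²(45° − φ/2) ⇒ 45° − φ/2 = arctan(√0.381) = 31.69°.
φ = 2(45° − 31.69°) = 26.63°.

26.6°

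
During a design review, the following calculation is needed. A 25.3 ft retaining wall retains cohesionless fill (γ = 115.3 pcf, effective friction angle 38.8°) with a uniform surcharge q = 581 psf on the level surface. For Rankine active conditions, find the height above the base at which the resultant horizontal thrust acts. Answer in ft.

9.63 ft

K_a = 0.2296.
Triangular part P₁ = ½K_aγH² = 8471 at H/3 = 8.433 ft; rectangular part P₂ = K_a q H = 3374 at H/2 = 12.65 ft.
ȳ = (P₁·8.433 + P₂·12.65)/(P₁+P₂) = 9.635 ft.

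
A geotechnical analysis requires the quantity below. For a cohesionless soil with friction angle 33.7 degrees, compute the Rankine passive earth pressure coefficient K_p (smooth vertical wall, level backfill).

3.49

K_p = (1 + sin φ)/(1 − sin φ) = tan²(45° + 33.7°/2) = 3.493.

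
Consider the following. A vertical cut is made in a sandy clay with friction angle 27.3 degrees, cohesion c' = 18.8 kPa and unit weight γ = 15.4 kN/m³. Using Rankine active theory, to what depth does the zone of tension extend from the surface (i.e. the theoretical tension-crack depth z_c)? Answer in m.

K_a = tan²(45° − 27.3°/2) = 0.3711; √K_a = 0.6092.
The active pressure is zero where K_a γ z = 2c√K_a, so z_c = 2c/(γ√K_a) = 2×18.8/(15.4×0.6092) = 4.008 m.

4.01 m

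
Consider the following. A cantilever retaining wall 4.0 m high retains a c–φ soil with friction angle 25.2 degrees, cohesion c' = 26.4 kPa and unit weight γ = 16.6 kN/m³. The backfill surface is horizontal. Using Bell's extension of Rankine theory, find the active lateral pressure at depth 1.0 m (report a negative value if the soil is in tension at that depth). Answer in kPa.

K_a = (1 − sin φ)/(1 + sin φ) = 0.4027.
σ_a = K_a γ z − 2c√K_a = 0.4027×16.6×1.0 − 2×26.4×0.6346 = -26.82 kPa.

-26.8 kPa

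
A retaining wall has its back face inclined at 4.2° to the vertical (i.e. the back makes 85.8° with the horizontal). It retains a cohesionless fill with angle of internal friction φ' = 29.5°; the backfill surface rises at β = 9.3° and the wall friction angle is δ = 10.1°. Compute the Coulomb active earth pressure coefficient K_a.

0.388

K_a = sin²(α+φ) / [sin²α · sin(α−δ) · (1 + √{sin(φ+δ)sin(φ−β) / (sin(α−δ)sin(α+β))})²].
With α = 85.8°, φ = 29.5°, δ = 10.1°, β = 9.3°: K_a = 0.3885.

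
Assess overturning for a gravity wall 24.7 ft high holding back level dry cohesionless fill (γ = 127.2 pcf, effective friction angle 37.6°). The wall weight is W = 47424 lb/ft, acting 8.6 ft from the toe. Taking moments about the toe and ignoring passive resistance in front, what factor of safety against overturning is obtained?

5.27

K_a = tan²(45° − 37.6°/2) = 0.2421.
P_a = ½K_aγH² = 0.5×0.2421×127.2×24.7² = 9395 lb/ft, acting at H/3 = 8.233 ft above the base.
Overturning moment M_o = P_a × H/3 = 9395 × 8.233 = 77350.
Resisting moment M_r = W × 8.6 = 47424 × 8.6 = 407800.
FS_overturning = M_r/M_o = 407800/77350 = 5.273.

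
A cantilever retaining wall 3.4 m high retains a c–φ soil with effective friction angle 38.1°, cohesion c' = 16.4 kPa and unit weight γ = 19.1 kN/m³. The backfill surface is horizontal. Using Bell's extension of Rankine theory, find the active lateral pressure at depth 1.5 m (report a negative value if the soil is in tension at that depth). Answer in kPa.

-9.18 kPa

K_a = (1 − sin φ)/(1 + sin φ) = 0.2368.
σ_a = K_a γ z − 2c√K_a = 0.2368×19.1×1.5 − 2×16.4×0.4867 = -9.177 kPa.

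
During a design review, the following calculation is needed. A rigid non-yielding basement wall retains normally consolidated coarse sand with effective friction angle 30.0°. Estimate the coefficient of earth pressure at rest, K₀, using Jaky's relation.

K₀ = 1 − sin φ' = 1 − sin 30.0° = 0.5000.

0.500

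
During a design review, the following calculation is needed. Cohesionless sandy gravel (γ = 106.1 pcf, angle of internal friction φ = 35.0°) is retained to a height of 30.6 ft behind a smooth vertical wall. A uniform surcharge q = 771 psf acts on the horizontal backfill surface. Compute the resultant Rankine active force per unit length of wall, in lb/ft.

19900 lb/ft

K_a = tan²(45° − φ/2) = 0.2710.
Soil triangle: ½ K_a γ H² = 0.5×0.2710×106.1×30.6² = 13460 lb/ft.
Surcharge rectangle: K_a q H = 0.2710×771×30.6 = 6393 lb/ft.
Total = 13460 + 6393 = 19850 lb/ft.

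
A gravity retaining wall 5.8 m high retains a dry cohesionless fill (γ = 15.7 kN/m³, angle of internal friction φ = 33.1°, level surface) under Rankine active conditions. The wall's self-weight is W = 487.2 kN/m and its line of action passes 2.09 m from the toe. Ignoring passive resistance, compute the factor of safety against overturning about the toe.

6.79

K_a = tan²(45° − 33.1°/2) = 0.2936.
P_a = ½K_aγH² = 0.5×0.2936×15.7×5.8² = 77.53 kN/m, acting at H/3 = 1.933 m above the base.
Overturning moment M_o = P_a × H/3 = 77.53 × 1.933 = 149.9.
Resisting moment M_r = W × 2.09 = 487.2 × 2.09 = 1018.
FS_overturning = M_r/M_o = 1018/149.9 = 6.794.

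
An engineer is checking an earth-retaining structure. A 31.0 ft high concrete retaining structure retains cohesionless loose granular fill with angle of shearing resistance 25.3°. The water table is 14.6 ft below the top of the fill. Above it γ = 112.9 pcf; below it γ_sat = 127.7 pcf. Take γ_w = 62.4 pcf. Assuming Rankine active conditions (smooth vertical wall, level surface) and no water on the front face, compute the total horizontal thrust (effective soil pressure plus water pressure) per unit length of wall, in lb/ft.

27600 lb/ft

K_a = tan²(45° − φ/2) = 0.4012.
γ' = 127.7 − 62.4 = 65.30 pcf. Depth below WT = 16.4 ft.
σ'_h at WT = K_a γ d_w = 661.3 psf; at base = 661.3 + K_a γ' × 16.4 = 1091 psf.
P₁ (0–14.6 ft) = ½×661.3×14.6 = 4827. P₂ (14.6–31.0 ft) = ½(661.3+1091)×16.4 = 14370.
P_w = ½ γ_w h₂² = 0.5×62.4×16.4² = 8392. Total = 4827+14370+8392 = 27590 lb/ft.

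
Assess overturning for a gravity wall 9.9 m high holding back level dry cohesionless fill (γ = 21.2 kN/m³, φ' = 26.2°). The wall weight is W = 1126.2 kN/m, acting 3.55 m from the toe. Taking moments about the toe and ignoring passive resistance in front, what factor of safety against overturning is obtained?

K_a = tan²(45° − 26.2°/2) = 0.3874.
P_a = ½K_aγH² = 0.5×0.3874×21.2×9.9² = 402.5 kN/m, acting at H/3 = 3.300 m above the base.
Overturning moment M_o = P_a × H/3 = 402.5 × 3.300 = 1328.
Resisting moment M_r = W × 3.55 = 1126.2 × 3.55 = 3998.
FS_overturning = M_r/M_o = 3998/1328 = 3.010.

3.01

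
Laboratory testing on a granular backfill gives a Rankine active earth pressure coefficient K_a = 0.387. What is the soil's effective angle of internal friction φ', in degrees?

K_a = tan²(45° − φ/2) ⇒ 45° − φ/2 = arctan(√0.387) = 31.89°.
φ = 2(45° − 31.89°) = 26.23°.

26.2°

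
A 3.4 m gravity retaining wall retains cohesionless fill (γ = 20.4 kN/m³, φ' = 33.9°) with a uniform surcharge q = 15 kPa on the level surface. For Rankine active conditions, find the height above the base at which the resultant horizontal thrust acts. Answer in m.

K_a = 0.2839.
Triangular part P₁ = ½K_aγH² = 33.48 at H/3 = 1.133 m; rectangular part P₂ = K_a q H = 14.48 at H/2 = 1.700 m.
ȳ = (P₁·1.133 + P₂·1.700)/(P₁+P₂) = 1.304 m.

1.30 m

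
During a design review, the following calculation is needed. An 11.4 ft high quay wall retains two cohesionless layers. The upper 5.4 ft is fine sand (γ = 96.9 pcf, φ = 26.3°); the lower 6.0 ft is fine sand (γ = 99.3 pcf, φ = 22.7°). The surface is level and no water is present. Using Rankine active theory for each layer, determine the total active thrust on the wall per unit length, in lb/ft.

K_a1 = tan²(45°−26.3°/2) = 0.3859; K_a2 = tan²(45°−22.7°/2) = 0.4431.
Layer 1: σ at base = K_a1 γ₁ h₁ = 201.9 psf; P₁ = ½×201.9×5.4 = 545.2.
Layer 2: σ_v at top = γ₁h₁ = 523.3; σ_h top = K_a2×523.3 = 231.9; σ_h base = K_a2×(523.3+99.3×6.0) = 495.9.
P₂ = ½(231.9+495.9)×6.0 = 2183. Total P_a = 545.2+2183 = 2728 lb/ft.

2730 lb/ft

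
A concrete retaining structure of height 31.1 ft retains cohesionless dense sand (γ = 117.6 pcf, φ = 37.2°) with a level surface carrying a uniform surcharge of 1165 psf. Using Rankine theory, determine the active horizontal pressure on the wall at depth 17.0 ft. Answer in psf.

K_a = (1 − sin φ)/(1 + sin φ) = 0.2464.
σ_v = γz + q = 117.6 × 17.0 + 1165 = 3164 psf.
σ_h = K_a σ_v = 0.2464 × 3164 = 779.7 psf.

780 psf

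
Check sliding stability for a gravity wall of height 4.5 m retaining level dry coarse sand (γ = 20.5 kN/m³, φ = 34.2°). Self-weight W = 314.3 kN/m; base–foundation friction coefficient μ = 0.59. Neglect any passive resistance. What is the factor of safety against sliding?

3.19

K_a = tan²(45° − 34.2°/2) = 0.2803.
P_a = ½K_aγH² = 0.5×0.2803×20.5×4.5² = 58.19 kN/m, acting at H/3 = 1.500 m above the base.
FS_sliding = μW / P_a = 0.59×314.3 / 58.19 = 3.187.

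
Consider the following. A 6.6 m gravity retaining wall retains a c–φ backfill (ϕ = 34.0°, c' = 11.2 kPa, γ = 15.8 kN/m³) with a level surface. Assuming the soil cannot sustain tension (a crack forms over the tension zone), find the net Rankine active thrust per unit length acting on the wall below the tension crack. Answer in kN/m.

K_a = 0.2827; √K_a = 0.5317.
Tension-crack depth z_c = 2c/(γ√K_a) = 2×11.2/(15.8×0.5317) = 2.666 m.
σ_a at base = K_a γ H − 2c√K_a = 0.2827×15.8×6.6 − 2×11.2×0.5317 = 17.57 kPa.
P_a = ½ × 17.57 × (H − z_c) = 0.5×17.57×3.934 = 34.56 kN/m.

34.6 kN/m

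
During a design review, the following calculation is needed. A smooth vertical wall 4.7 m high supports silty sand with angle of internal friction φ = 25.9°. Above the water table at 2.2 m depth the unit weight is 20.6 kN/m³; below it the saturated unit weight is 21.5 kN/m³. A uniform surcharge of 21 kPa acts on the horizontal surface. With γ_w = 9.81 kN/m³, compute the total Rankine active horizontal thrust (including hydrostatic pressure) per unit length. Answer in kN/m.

148 kN/m

K_a = tan²(45° − φ/2) = 0.3920.
γ' = 21.5 − 9.81 = 11.69 kN/m³. h₂ = H − d_w = 2.5 m.
σ'_h: at surface K_a·q = 8.232; at WT K_a(q+γd_w) = 26.00; at base K_a(q+γd_w+γ'h₂) = 37.45 kPa.
P₁ = ½(8.232+26.00)×2.2 = 37.65; P₂ = ½(26.00+37.45)×2.5 = 79.31; P_w = ½γ_w h₂² = 30.66.
Total = 37.65+79.31+30.66 = 147.6 kN/m.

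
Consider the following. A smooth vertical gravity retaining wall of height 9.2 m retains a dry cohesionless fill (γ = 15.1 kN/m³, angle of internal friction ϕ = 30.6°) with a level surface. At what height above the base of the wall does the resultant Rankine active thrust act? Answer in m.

K_a = 0.3253.
The pressure distribution is triangular, so the resultant acts at H/3 above the base = 9.2/3 = 3.067 m.

3.07 m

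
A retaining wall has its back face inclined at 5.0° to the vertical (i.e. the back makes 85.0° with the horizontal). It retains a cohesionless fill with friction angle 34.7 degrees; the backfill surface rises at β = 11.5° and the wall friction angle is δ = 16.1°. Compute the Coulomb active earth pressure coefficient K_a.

K_a = sin²(α+φ) / [sin²α · sin(α−δ) · (1 + √{sin(φ+δ)sin(φ−β) / (sin(α−δ)sin(α+β))})²].
With α = 85.0°, φ = 34.7°, δ = 16.1°, β = 11.5°: K_a = 0.3290.

0.329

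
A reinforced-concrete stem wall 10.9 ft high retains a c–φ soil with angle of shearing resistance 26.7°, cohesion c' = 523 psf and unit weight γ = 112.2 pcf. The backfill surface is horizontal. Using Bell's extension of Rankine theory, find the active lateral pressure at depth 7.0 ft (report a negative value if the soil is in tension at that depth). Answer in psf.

K_a = (1 − sin φ)/(1 + sin φ) = 0.3800.
σ_a = K_a γ z − 2c√K_a = 0.3800×112.2×7.0 − 2×523×0.6164 = -346.3 psf.

-346 psf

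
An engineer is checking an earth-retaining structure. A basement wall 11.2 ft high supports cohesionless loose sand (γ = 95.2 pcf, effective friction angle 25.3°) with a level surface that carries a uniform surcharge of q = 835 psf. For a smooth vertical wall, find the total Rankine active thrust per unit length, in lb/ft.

6150 lb/ft

K_a = tan²(45° − φ/2) = 0.4012.
Soil triangle: ½ K_a γ H² = 0.5×0.4012×95.2×11.2² = 2395 lb/ft.
Surcharge rectangle: K_a q H = 0.4012×835×11.2 = 3752 lb/ft.
Total = 2395 + 3752 = 6147 lb/ft.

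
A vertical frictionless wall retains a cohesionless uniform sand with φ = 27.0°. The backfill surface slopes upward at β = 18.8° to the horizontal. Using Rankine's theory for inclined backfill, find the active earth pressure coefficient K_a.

K_a = cos β · (cos β − √(cos²β − cos²φ)) / (cos β + √(cos²β − cos²φ)).
cos β = 0.9466, cos φ = 0.8910, √(cos²β − cos²φ) = 0.3198.
K_a = 0.9466 × (0.9466 − 0.3198)/(0.9466 + 0.3198) = 0.4686.

0.469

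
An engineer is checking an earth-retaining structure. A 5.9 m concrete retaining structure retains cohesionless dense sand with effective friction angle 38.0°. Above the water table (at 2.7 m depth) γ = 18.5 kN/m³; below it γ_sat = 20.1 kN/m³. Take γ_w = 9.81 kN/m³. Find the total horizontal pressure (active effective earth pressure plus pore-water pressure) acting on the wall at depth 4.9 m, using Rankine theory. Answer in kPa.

K_a = (1 − sin φ)/(1 + sin φ) = 0.2379.
γ' = 20.1 − 9.81 = 10.29 kN/m³.
Effective vertical stress at 4.9 m: σ'_v = 18.5×2.7 + 10.29×2.20 = 72.59 kPa.
σ'_h = K_a σ'_v = 0.2379 × 72.59 = 17.27 kPa; u = γ_w × 2.20 = 21.58 kPa.
Total σ_h = 17.27 + 21.58 = 38.85 kPa.

38.8 kPa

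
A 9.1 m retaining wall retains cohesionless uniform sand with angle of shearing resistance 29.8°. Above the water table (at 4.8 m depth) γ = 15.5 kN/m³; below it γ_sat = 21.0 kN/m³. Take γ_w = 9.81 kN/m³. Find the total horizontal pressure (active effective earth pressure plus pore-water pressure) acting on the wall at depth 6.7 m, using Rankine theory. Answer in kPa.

K_a = (1 − sin φ)/(1 + sin φ) = 0.3360.
γ' = 21.0 − 9.81 = 11.19 kN/m³.
Effective vertical stress at 6.7 m: σ'_v = 15.5×4.8 + 11.19×1.90 = 95.66 kPa.
σ'_h = K_a σ'_v = 0.3360 × 95.66 = 32.14 kPa; u = γ_w × 1.90 = 18.64 kPa.
Total σ_h = 32.14 + 18.64 = 50.78 kPa.

50.8 kPa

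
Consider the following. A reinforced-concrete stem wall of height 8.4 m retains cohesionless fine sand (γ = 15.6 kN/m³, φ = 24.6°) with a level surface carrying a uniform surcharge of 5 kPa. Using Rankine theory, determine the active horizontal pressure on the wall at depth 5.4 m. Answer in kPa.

K_a = (1 − sin φ)/(1 + sin φ) = 0.4121.
σ_v = γz + q = 15.6 × 5.4 + 5 = 89.24 kPa.
σ_h = K_a σ_v = 0.4121 × 89.24 = 36.78 kPa.

36.8 kPa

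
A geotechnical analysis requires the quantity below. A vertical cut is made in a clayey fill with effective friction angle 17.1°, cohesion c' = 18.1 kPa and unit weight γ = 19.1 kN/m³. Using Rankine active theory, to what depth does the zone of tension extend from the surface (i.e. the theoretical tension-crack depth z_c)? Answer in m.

K_a = tan²(45° − 17.1°/2) = 0.5455; √K_a = 0.7386.
The active pressure is zero where K_a γ z = 2c√K_a, so z_c = 2c/(γ√K_a) = 2×18.1/(19.1×0.7386) = 2.566 m.

2.57 m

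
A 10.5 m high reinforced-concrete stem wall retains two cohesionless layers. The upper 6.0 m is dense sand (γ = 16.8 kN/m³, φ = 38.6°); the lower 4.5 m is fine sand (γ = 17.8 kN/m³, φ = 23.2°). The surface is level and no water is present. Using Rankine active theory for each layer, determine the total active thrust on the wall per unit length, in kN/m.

346 kN/m

K_a1 = tan²(45°−38.6°/2) = 0.2316; K_a2 = tan²(45°−23.2°/2) = 0.4348.
Layer 1: σ at base = K_a1 γ₁ h₁ = 23.35 kPa; P₁ = ½×23.35×6.0 = 70.04.
Layer 2: σ_v at top = γ₁h₁ = 100.8; σ_h top = K_a2×100.8 = 43.83; σ_h base = K_a2×(100.8+17.8×4.5) = 78.65.
P₂ = ½(43.83+78.65)×4.5 = 275.6. Total P_a = 70.04+275.6 = 345.6 kN/m.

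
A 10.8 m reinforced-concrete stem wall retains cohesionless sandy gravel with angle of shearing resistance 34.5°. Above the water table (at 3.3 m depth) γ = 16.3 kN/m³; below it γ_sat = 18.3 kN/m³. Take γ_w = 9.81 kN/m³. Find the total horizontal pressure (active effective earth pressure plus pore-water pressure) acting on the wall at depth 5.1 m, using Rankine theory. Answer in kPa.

K_a = (1 − sin φ)/(1 + sin φ) = 0.2768.
γ' = 18.3 − 9.81 = 8.490 kN/m³.
Effective vertical stress at 5.1 m: σ'_v = 16.3×3.3 + 8.490×1.80 = 69.07 kPa.
σ'_h = K_a σ'_v = 0.2768 × 69.07 = 19.12 kPa; u = γ_w × 1.80 = 17.66 kPa.
Total σ_h = 19.12 + 17.66 = 36.78 kPa.

36.8 kPa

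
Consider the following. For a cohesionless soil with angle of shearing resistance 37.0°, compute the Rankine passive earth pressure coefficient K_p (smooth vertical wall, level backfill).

K_p = (1 + sin φ)/(1 − sin φ) = tan²(45° + 37.0°/2) = 4.023.

4.02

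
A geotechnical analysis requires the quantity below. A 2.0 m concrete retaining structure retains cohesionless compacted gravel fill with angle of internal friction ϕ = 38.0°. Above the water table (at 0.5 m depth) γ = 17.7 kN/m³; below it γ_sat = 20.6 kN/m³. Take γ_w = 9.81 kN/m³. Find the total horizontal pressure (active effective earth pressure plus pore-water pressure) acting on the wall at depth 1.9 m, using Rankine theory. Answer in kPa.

K_a = (1 − sin φ)/(1 + sin φ) = 0.2379.
γ' = 20.6 − 9.81 = 10.79 kN/m³.
Effective vertical stress at 1.9 m: σ'_v = 17.7×0.5 + 10.79×1.40 = 23.96 kPa.
σ'_h = K_a σ'_v = 0.2379 × 23.96 = 5.699 kPa; u = γ_w × 1.40 = 13.73 kPa.
Total σ_h = 5.699 + 13.73 = 19.43 kPa.

19.4 kPa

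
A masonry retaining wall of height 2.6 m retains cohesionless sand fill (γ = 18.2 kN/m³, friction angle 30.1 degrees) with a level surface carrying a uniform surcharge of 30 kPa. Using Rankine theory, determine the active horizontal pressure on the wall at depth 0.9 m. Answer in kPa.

K_a = (1 − sin φ)/(1 + sin φ) = 0.3320.
σ_v = γz + q = 18.2 × 0.9 + 30 = 46.38 kPa.
σ_h = K_a σ_v = 0.3320 × 46.38 = 15.40 kPa.

15.4 kPa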